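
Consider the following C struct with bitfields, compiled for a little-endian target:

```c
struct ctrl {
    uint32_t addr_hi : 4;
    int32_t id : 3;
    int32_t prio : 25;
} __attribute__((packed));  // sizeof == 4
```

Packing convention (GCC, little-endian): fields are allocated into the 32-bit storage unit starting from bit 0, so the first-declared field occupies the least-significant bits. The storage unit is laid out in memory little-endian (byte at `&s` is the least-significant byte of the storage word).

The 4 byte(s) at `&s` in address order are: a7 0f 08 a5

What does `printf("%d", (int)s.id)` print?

[0]=0xa7 [1]=0x0f [2]=0x08 [3]=0xa5 (little-endian) → word 0xa5080fa7
addr_hi [0+:4] = (word>>0) & 0xf = 7
id [4+:3] = (word>>4) & 0x7 = 2  ←
prio [7+:25] = (word>>7) & 0x1ffffff = 21631007
id signed 3b, MSB=0: value = 2

2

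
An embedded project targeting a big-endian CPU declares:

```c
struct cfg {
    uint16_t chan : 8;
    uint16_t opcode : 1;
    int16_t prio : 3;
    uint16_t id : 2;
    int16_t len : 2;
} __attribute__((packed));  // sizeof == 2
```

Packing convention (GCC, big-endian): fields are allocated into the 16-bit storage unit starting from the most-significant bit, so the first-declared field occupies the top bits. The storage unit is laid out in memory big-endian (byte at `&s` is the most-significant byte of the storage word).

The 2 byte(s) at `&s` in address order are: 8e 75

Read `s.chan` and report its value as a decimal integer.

142

[0]=0x8e [1]=0x75 (big-endian) → word 0x8e75
chan:8 @ bit 8 → (0x8e75>>8)&0xff = 0x8e  ←
opcode:1 @ bit 7 → (0x8e75>>7)&0x1 = 0x0
prio:3 @ bit 4 → (0x8e75>>4)&0x7 = 0x7
id:2 @ bit 2 → (0x8e75>>2)&0x3 = 0x1
len:2 @ bit 0 → (0x8e75>>0)&0x3 = 0x1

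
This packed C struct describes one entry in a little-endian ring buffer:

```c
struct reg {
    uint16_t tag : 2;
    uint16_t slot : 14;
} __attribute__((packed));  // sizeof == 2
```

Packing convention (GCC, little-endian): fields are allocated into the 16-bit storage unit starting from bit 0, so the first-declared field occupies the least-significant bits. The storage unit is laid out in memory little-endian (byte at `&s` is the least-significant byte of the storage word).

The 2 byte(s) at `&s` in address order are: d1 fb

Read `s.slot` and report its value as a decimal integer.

16116

[0]=0xd1 [1]=0xfb (little-endian) → word 0xfbd1
tag:2 @ bit 0 → (0xfbd1>>0)&0x3 = 0x1
slot:14 @ bit 2 → (0xfbd1>>2)&0x3fff = 0x3ef4  ←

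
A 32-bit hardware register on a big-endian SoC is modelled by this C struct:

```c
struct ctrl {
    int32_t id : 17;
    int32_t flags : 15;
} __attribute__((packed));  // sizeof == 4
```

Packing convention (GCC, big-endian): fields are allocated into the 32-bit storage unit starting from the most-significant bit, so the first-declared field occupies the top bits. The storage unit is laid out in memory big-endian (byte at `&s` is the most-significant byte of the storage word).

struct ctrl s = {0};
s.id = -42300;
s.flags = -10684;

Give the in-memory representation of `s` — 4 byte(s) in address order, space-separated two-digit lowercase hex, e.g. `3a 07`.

ad 62 56 44

id (17b) val=-42300 bits=0x15ac4 at bit 15: 0xad620000
flags (15b) val=-10684 bits=0x5644 at bit 0: 0xad625644
word = 0xad625644 → big-endian bytes:
  [0]=0xad  [1]=0x62  [2]=0x56  [3]=0x44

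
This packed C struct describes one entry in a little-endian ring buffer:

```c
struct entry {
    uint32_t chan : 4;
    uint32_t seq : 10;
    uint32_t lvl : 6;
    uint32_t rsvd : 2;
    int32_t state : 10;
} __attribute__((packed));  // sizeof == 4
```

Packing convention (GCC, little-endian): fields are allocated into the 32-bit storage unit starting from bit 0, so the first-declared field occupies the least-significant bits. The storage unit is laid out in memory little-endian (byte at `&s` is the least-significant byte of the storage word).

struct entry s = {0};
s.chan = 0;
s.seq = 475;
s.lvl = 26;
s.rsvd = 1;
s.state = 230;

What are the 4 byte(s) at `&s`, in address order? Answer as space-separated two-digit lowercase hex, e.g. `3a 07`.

b0 9d 96 39

[0+:4] chan=0 & 0xf = 0x0; word=0x00000000
[4+:10] seq=475 & 0x3ff = 0x1db; word=0x00001db0
[14+:6] lvl=26 & 0x3f = 0x1a; word=0x00069db0
[20+:2] rsvd=1 & 0x3 = 0x1; word=0x00169db0
[22+:10] state=230 & 0x3ff = 0xe6; word=0x39969db0
word = 0x39969db0 → little-endian bytes:
  [0]=0xb0  [1]=0x9d  [2]=0x96  [3]=0x39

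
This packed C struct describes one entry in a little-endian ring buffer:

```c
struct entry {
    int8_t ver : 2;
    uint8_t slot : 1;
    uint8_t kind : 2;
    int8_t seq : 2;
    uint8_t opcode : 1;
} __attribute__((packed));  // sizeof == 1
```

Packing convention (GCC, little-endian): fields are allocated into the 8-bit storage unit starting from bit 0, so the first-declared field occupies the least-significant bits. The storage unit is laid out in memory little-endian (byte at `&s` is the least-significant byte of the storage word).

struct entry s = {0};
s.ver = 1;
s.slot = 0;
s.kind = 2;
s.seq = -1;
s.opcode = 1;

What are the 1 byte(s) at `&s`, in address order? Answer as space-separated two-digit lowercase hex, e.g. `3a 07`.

f1

ver (2b) val=1 bits=0x1 at bit 0: 0x01
slot (1b) val=0 bits=0x0 at bit 2: 0x01
kind (2b) val=2 bits=0x2 at bit 3: 0x11
seq (2b) val=-1 bits=0x3 at bit 5: 0x71
opcode (1b) val=1 bits=0x1 at bit 7: 0xf1
word = 0xf1 → little-endian bytes:
  [0]=0xf1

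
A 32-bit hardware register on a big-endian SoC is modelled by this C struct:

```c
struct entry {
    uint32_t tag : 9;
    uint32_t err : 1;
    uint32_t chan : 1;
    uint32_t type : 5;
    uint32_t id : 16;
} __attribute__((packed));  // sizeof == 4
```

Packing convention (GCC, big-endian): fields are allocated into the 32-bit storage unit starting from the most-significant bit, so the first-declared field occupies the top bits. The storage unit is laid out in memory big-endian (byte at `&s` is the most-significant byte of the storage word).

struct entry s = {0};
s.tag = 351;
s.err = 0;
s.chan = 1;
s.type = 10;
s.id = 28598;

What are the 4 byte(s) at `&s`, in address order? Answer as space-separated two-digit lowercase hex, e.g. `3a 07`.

tag:9 = 351 → 0x15f << 23 → word 0xaf800000
err:1 = 0 → 0x0 << 22 → word 0xaf800000
chan:1 = 1 → 0x1 << 21 → word 0xafa00000
type:5 = 10 → 0xa << 16 → word 0xafaa0000
id:16 = 28598 → 0x6fb6 << 0 → word 0xafaa6fb6
word = 0xafaa6fb6 → big-endian bytes:
  [0]=0xaf  [1]=0xaa  [2]=0x6f  [3]=0xb6

af aa 6f b6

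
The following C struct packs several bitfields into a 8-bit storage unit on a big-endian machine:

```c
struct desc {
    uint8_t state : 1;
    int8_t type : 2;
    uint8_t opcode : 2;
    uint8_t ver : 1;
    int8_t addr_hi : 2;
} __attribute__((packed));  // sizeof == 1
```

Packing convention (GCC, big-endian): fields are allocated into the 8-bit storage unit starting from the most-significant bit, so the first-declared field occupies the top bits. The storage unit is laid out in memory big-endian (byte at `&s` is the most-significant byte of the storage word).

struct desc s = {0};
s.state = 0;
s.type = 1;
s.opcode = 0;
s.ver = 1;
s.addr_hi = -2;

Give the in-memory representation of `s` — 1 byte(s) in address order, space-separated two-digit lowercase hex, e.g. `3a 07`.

state:1 = 0 → 0x0 << 7 → word 0x00
type:2 = 1 → 0x1 << 5 → word 0x20
opcode:2 = 0 → 0x0 << 3 → word 0x20
ver:1 = 1 → 0x1 << 2 → word 0x24
addr_hi:2 = -2 → 0x2 << 0 → word 0x26
word = 0x26 → big-endian bytes:
  [0]=0x26

26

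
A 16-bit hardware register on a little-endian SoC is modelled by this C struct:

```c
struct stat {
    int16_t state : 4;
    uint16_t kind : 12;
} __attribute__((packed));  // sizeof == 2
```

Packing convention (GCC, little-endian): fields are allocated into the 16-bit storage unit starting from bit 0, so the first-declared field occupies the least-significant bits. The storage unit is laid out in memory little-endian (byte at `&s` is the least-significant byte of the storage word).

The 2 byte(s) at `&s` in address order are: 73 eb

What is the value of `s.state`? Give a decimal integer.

3

[0]=0x73 [1]=0xeb (little-endian) → word 0xeb73
state:4 @ bit 0 → (0xeb73>>0)&0xf = 0x3  ←
kind:12 @ bit 4 → (0xeb73>>4)&0xfff = 0xeb7
state signed 4b, MSB=0: value = 3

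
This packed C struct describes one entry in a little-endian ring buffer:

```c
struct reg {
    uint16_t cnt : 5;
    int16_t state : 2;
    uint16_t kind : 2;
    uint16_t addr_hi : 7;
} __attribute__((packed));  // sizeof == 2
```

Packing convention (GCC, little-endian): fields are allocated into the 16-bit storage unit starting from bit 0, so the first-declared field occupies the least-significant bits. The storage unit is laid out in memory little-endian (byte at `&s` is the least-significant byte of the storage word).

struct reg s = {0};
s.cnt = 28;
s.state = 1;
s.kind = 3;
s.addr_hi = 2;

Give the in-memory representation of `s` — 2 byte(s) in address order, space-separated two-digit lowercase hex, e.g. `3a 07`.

cnt:5 = 28 → 0x1c << 0 → word 0x001c
state:2 = 1 → 0x1 << 5 → word 0x003c
kind:2 = 3 → 0x3 << 7 → word 0x01bc
addr_hi:7 = 2 → 0x2 << 9 → word 0x05bc
word = 0x05bc → little-endian bytes:
  [0]=0xbc  [1]=0x05

bc 05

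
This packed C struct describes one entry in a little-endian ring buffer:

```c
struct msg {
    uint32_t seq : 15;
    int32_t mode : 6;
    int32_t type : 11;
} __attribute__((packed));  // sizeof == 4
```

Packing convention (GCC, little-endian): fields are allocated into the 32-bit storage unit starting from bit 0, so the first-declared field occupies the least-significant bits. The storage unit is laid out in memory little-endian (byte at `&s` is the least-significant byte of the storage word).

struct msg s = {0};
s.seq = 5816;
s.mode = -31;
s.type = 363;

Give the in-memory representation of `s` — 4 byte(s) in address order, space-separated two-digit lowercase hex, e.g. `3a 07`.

seq (15b) val=5816 bits=0x16b8 at bit 0: 0x000016b8
mode (6b) val=-31 bits=0x21 at bit 15: 0x001096b8
type (11b) val=363 bits=0x16b at bit 21: 0x2d7096b8
word = 0x2d7096b8 → little-endian bytes:
  [0]=0xb8  [1]=0x96  [2]=0x70  [3]=0x2d

b8 96 70 2d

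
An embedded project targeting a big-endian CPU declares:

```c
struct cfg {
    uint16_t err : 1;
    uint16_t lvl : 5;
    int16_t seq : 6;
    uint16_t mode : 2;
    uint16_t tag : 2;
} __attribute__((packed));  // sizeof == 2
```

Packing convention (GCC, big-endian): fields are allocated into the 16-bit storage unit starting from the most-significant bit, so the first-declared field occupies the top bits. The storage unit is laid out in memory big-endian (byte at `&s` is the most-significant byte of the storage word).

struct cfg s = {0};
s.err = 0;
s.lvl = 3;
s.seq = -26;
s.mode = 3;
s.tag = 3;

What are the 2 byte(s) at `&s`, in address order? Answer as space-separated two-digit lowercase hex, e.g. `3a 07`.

[15+:1] err=0 & 0x1 = 0x0; word=0x0000
[10+:5] lvl=3 & 0x1f = 0x3; word=0x0c00
[4+:6] seq=-26 & 0x3f = 0x26; word=0x0e60
[2+:2] mode=3 & 0x3 = 0x3; word=0x0e6c
[0+:2] tag=3 & 0x3 = 0x3; word=0x0e6f
word = 0x0e6f → big-endian bytes:
  [0]=0x0e  [1]=0x6f

0e 6f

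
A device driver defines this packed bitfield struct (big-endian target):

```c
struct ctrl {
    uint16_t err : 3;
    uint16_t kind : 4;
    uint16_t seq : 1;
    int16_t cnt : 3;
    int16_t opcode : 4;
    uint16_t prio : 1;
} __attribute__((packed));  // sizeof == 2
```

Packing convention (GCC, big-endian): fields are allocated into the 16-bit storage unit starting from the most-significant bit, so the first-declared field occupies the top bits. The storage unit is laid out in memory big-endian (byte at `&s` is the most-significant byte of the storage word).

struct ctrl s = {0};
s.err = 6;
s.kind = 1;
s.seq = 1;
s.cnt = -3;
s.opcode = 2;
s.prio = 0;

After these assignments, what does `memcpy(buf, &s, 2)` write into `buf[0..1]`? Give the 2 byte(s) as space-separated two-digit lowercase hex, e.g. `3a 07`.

[13+:3] err=6 & 0x7 = 0x6; word=0xc000
[9+:4] kind=1 & 0xf = 0x1; word=0xc200
[8+:1] seq=1 & 0x1 = 0x1; word=0xc300
[5+:3] cnt=-3 & 0x7 = 0x5; word=0xc3a0
[1+:4] opcode=2 & 0xf = 0x2; word=0xc3a4
[0+:1] prio=0 & 0x1 = 0x0; word=0xc3a4
word = 0xc3a4 → big-endian bytes:
  [0]=0xc3  [1]=0xa4

c3 a4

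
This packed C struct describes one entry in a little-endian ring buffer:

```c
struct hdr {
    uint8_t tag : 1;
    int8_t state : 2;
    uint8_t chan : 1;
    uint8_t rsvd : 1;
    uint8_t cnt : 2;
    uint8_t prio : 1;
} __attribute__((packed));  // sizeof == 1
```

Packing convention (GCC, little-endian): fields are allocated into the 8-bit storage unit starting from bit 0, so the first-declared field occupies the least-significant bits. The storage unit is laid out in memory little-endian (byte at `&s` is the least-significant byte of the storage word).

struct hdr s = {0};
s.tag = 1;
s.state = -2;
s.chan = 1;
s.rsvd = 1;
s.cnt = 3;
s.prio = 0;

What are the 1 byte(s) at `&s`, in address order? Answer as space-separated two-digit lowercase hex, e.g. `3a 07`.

tag:1 = 1 → 0x1 << 0 → word 0x01
state:2 = -2 → 0x2 << 1 → word 0x05
chan:1 = 1 → 0x1 << 3 → word 0x0d
rsvd:1 = 1 → 0x1 << 4 → word 0x1d
cnt:2 = 3 → 0x3 << 5 → word 0x7d
prio:1 = 0 → 0x0 << 7 → word 0x7d
word = 0x7d → little-endian bytes:
  [0]=0x7d

7d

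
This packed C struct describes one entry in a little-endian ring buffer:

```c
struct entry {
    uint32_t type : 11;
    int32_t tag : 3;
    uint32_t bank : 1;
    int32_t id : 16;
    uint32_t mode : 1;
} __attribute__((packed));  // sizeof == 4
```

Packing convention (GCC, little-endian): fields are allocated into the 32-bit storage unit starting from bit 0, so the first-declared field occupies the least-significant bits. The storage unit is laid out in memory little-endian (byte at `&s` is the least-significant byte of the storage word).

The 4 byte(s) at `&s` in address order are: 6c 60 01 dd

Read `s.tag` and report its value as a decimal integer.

-4

[0]=0x6c [1]=0x60 [2]=0x01 [3]=0xdd (little-endian) → word 0xdd01606c
type:11 @ bit 0 → (0xdd01606c>>0)&0x7ff = 0x6c
tag:3 @ bit 11 → (0xdd01606c>>11)&0x7 = 0x4  ←
bank:1 @ bit 14 → (0xdd01606c>>14)&0x1 = 0x1
id:16 @ bit 15 → (0xdd01606c>>15)&0xffff = 0xba02
mode:1 @ bit 31 → (0xdd01606c>>31)&0x1 = 0x1
tag signed 3b, MSB=1: 4 - 8 = -4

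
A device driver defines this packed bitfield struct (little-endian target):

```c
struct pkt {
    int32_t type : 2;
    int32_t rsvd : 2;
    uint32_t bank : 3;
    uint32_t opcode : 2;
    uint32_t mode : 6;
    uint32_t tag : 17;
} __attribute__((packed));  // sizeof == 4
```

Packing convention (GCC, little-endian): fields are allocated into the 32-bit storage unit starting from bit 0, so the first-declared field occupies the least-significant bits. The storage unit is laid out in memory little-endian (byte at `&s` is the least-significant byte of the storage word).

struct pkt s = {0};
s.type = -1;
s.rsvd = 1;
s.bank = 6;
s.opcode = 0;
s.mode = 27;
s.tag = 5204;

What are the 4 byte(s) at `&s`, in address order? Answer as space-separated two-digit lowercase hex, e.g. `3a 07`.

[0+:2] type=-1 & 0x3 = 0x3; word=0x00000003
[2+:2] rsvd=1 & 0x3 = 0x1; word=0x00000007
[4+:3] bank=6 & 0x7 = 0x6; word=0x00000067
[7+:2] opcode=0 & 0x3 = 0x0; word=0x00000067
[9+:6] mode=27 & 0x3f = 0x1b; word=0x00003667
[15+:17] tag=5204 & 0x1ffff = 0x1454; word=0x0a2a3667
word = 0x0a2a3667 → little-endian bytes:
  [0]=0x67  [1]=0x36  [2]=0x2a  [3]=0x0a

67 36 2a 0a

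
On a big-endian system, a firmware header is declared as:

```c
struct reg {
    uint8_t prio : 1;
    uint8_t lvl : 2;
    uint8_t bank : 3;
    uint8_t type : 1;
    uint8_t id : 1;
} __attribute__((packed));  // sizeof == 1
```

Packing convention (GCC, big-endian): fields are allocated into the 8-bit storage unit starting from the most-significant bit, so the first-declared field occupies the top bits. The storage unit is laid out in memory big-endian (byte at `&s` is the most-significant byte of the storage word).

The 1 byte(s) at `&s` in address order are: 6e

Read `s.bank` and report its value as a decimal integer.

[0]=0x6e (big-endian) → word 0x6e
prio:1 @ bit 7 → (0x6e>>7)&0x1 = 0x0
lvl:2 @ bit 5 → (0x6e>>5)&0x3 = 0x3
bank:3 @ bit 2 → (0x6e>>2)&0x7 = 0x3  ←
type:1 @ bit 1 → (0x6e>>1)&0x1 = 0x1
id:1 @ bit 0 → (0x6e>>0)&0x1 = 0x0

3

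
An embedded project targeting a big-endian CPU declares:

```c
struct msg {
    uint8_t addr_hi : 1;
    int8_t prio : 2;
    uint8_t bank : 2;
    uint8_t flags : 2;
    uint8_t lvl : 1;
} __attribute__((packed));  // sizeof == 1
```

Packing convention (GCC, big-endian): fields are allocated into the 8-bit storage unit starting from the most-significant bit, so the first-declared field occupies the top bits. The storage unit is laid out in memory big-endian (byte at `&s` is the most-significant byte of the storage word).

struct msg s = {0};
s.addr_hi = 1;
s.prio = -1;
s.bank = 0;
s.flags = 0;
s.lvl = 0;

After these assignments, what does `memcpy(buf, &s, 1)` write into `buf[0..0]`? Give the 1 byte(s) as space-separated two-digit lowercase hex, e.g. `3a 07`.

e0

addr_hi:1 = 1 → 0x1 << 7 → word 0x80
prio:2 = -1 → 0x3 << 5 → word 0xe0
bank:2 = 0 → 0x0 << 3 → word 0xe0
flags:2 = 0 → 0x0 << 1 → word 0xe0
lvl:1 = 0 → 0x0 << 0 → word 0xe0
word = 0xe0 → big-endian bytes:
  [0]=0xe0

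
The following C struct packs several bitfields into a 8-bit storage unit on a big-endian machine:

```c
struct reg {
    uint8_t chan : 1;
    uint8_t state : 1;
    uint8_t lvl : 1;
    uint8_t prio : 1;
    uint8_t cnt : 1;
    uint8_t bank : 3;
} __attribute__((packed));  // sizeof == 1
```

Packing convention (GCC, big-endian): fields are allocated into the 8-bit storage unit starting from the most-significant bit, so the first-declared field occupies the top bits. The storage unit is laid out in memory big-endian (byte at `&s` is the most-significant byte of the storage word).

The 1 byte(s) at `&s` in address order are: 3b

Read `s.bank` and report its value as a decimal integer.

3

[0]=0x3b (big-endian) → word 0x3b
chan:1 @ bit 7 → (0x3b>>7)&0x1 = 0x0
state:1 @ bit 6 → (0x3b>>6)&0x1 = 0x0
lvl:1 @ bit 5 → (0x3b>>5)&0x1 = 0x1
prio:1 @ bit 4 → (0x3b>>4)&0x1 = 0x1
cnt:1 @ bit 3 → (0x3b>>3)&0x1 = 0x1
bank:3 @ bit 0 → (0x3b>>0)&0x7 = 0x3  ←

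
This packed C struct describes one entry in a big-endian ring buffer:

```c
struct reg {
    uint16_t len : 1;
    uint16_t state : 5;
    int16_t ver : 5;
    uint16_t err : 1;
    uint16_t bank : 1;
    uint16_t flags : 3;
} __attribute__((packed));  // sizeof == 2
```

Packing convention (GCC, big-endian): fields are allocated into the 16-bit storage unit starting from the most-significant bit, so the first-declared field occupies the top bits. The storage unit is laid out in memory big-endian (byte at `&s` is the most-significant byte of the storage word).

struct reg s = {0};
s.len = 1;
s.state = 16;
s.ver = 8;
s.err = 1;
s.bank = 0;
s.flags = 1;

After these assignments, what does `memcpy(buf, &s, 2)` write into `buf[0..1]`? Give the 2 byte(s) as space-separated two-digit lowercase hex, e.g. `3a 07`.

c1 11

len:1 = 1 → 0x1 << 15 → word 0x8000
state:5 = 16 → 0x10 << 10 → word 0xc000
ver:5 = 8 → 0x8 << 5 → word 0xc100
err:1 = 1 → 0x1 << 4 → word 0xc110
bank:1 = 0 → 0x0 << 3 → word 0xc110
flags:3 = 1 → 0x1 << 0 → word 0xc111
word = 0xc111 → big-endian bytes:
  [0]=0xc1  [1]=0x11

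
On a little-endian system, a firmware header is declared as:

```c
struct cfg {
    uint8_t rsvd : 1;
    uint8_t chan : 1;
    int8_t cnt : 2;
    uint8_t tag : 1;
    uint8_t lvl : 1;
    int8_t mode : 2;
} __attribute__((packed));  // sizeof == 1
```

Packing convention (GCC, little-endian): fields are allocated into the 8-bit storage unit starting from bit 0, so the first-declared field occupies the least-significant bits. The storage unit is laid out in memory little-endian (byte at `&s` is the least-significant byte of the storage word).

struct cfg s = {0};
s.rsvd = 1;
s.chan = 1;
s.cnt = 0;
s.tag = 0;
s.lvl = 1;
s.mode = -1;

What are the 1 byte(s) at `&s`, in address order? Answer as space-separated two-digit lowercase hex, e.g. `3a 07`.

rsvd:1 = 1 → 0x1 << 0 → word 0x01
chan:1 = 1 → 0x1 << 1 → word 0x03
cnt:2 = 0 → 0x0 << 2 → word 0x03
tag:1 = 0 → 0x0 << 4 → word 0x03
lvl:1 = 1 → 0x1 << 5 → word 0x23
mode:2 = -1 → 0x3 << 6 → word 0xe3
word = 0xe3 → little-endian bytes:
  [0]=0xe3

e3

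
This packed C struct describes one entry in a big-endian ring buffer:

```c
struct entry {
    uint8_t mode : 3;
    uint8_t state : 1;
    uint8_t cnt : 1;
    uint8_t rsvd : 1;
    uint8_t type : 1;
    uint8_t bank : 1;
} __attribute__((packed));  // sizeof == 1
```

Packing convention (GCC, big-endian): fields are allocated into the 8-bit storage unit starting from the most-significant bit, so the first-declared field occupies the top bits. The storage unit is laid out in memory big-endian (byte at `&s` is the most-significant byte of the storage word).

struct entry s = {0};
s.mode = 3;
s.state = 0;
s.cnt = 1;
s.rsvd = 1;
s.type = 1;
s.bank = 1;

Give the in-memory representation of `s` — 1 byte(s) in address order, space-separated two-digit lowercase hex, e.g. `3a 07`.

6f

mode:3 = 3 → 0x3 << 5 → word 0x60
state:1 = 0 → 0x0 << 4 → word 0x60
cnt:1 = 1 → 0x1 << 3 → word 0x68
rsvd:1 = 1 → 0x1 << 2 → word 0x6c
type:1 = 1 → 0x1 << 1 → word 0x6e
bank:1 = 1 → 0x1 << 0 → word 0x6f
word = 0x6f → big-endian bytes:
  [0]=0x6f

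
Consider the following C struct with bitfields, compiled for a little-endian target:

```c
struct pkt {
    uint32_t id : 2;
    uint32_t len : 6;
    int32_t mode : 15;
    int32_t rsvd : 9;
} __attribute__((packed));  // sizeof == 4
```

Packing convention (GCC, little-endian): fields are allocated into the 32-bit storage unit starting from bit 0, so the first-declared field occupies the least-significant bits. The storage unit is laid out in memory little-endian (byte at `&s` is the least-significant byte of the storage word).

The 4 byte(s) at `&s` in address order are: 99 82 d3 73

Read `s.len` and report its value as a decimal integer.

[0]=0x99 [1]=0x82 [2]=0xd3 [3]=0x73 (little-endian) → word 0x73d38299
id:2 @ bit 0 → (0x73d38299>>0)&0x3 = 0x1
len:6 @ bit 2 → (0x73d38299>>2)&0x3f = 0x26  ←
mode:15 @ bit 8 → (0x73d38299>>8)&0x7fff = 0x5382
rsvd:9 @ bit 23 → (0x73d38299>>23)&0x1ff = 0xe7

38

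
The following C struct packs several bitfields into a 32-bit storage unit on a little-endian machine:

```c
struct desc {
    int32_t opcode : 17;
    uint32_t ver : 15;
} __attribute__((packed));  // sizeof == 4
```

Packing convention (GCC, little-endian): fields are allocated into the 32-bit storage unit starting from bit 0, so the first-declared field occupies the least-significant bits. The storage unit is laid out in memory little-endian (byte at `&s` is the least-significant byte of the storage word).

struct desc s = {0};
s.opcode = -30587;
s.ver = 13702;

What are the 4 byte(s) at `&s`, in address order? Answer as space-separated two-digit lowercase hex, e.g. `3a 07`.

85 88 0d 6b

opcode (17b) val=-30587 bits=0x18885 at bit 0: 0x00018885
ver (15b) val=13702 bits=0x3586 at bit 17: 0x6b0d8885
word = 0x6b0d8885 → little-endian bytes:
  [0]=0x85  [1]=0x88  [2]=0x0d  [3]=0x6b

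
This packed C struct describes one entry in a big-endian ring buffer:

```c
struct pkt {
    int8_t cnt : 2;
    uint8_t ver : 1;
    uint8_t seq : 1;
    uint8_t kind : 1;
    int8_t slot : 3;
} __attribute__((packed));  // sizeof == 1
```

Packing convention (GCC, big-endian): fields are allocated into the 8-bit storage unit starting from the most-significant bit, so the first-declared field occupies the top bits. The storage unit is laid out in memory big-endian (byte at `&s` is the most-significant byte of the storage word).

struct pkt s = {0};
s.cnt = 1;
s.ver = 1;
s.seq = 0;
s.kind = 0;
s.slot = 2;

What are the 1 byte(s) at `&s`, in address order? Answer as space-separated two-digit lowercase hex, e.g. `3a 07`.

62

cnt:2 = 1 → 0x1 << 6 → word 0x40
ver:1 = 1 → 0x1 << 5 → word 0x60
seq:1 = 0 → 0x0 << 4 → word 0x60
kind:1 = 0 → 0x0 << 3 → word 0x60
slot:3 = 2 → 0x2 << 0 → word 0x62
word = 0x62 → big-endian bytes:
  [0]=0x62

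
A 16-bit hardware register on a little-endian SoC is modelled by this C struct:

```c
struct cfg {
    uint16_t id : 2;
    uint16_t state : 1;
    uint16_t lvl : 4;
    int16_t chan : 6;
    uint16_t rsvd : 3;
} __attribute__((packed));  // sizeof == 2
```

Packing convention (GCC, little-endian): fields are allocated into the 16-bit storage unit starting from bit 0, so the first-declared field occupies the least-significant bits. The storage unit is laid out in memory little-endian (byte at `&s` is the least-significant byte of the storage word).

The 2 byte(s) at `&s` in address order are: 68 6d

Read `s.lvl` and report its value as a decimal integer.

13

[0]=0x68 [1]=0x6d (little-endian) → word 0x6d68
id [0+:2] = (word>>0) & 0x3 = 0
state [2+:1] = (word>>2) & 0x1 = 0
lvl [3+:4] = (word>>3) & 0xf = 13  ←
chan [7+:6] = (word>>7) & 0x3f = 26
rsvd [13+:3] = (word>>13) & 0x7 = 3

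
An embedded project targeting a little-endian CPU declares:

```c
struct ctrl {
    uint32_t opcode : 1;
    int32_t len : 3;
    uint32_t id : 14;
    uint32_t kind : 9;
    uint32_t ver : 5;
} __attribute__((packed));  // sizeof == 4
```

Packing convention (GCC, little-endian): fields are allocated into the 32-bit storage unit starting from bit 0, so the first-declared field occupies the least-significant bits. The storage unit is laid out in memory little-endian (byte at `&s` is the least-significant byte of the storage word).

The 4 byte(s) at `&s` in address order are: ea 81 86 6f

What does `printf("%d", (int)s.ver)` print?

13

[0]=0xea [1]=0x81 [2]=0x86 [3]=0x6f (little-endian) → word 0x6f8681ea
opcode:1 @ bit 0 → (0x6f8681ea>>0)&0x1 = 0x0
len:3 @ bit 1 → (0x6f8681ea>>1)&0x7 = 0x5
id:14 @ bit 4 → (0x6f8681ea>>4)&0x3fff = 0x281e
kind:9 @ bit 18 → (0x6f8681ea>>18)&0x1ff = 0x1e1
ver:5 @ bit 27 → (0x6f8681ea>>27)&0x1f = 0xd  ←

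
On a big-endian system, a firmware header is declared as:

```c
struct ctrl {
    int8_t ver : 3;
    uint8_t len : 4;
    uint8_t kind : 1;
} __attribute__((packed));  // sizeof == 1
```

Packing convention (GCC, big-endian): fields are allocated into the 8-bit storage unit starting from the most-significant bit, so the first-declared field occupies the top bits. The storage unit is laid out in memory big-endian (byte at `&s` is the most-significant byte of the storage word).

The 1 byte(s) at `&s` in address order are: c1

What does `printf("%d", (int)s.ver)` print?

[0]=0xc1 (big-endian) → word 0xc1
ver [5+:3] = (word>>5) & 0x7 = 6  ←
len [1+:4] = (word>>1) & 0xf = 0
kind [0+:1] = (word>>0) & 0x1 = 1
ver signed 3b, MSB=1: 6 - 8 = -2

-2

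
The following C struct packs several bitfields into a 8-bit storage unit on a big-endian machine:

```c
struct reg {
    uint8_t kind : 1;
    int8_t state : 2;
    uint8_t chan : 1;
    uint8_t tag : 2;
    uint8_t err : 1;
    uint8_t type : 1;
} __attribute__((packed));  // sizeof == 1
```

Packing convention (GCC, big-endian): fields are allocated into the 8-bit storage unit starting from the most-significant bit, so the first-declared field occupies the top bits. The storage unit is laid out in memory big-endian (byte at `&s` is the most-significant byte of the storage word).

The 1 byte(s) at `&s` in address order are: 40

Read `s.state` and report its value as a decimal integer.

[0]=0x40 (big-endian) → word 0x40
kind:1 @ bit 7 → (0x40>>7)&0x1 = 0x0
state:2 @ bit 5 → (0x40>>5)&0x3 = 0x2  ←
chan:1 @ bit 4 → (0x40>>4)&0x1 = 0x0
tag:2 @ bit 2 → (0x40>>2)&0x3 = 0x0
err:1 @ bit 1 → (0x40>>1)&0x1 = 0x0
type:1 @ bit 0 → (0x40>>0)&0x1 = 0x0
state signed 2b, MSB=1: 2 - 4 = -2

-2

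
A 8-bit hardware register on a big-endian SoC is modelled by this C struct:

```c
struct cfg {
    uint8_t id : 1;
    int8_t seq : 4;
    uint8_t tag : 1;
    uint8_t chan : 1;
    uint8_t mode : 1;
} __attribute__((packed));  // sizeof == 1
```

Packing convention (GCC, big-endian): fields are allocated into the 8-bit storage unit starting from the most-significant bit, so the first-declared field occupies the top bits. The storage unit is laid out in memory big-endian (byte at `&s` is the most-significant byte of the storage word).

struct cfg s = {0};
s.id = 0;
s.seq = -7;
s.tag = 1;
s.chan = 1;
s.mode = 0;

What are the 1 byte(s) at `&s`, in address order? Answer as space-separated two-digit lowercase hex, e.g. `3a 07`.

4e

id (1b) val=0 bits=0x0 at bit 7: 0x00
seq (4b) val=-7 bits=0x9 at bit 3: 0x48
tag (1b) val=1 bits=0x1 at bit 2: 0x4c
chan (1b) val=1 bits=0x1 at bit 1: 0x4e
mode (1b) val=0 bits=0x0 at bit 0: 0x4e
word = 0x4e → big-endian bytes:
  [0]=0x4e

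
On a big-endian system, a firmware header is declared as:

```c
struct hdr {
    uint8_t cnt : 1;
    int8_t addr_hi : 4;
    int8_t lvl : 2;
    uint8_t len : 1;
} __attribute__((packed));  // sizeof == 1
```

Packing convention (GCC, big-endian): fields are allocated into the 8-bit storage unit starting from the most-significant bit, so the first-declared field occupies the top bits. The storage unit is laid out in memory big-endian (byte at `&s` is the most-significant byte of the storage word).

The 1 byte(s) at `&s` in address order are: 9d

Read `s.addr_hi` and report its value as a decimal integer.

[0]=0x9d (big-endian) → word 0x9d
cnt [7+:1] = (word>>7) & 0x1 = 1
addr_hi [3+:4] = (word>>3) & 0xf = 3  ←
lvl [1+:2] = (word>>1) & 0x3 = 2
len [0+:1] = (word>>0) & 0x1 = 1
addr_hi signed 4b, MSB=0: value = 3

3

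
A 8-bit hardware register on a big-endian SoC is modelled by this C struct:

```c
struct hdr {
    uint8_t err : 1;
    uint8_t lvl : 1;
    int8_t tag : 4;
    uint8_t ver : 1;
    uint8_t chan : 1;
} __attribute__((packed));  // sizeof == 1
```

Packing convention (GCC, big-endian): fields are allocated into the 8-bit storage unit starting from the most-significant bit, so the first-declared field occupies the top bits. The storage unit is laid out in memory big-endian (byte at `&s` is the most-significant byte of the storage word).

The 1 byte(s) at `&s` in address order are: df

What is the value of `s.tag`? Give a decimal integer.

7

[0]=0xdf (big-endian) → word 0xdf
err [7+:1] = (word>>7) & 0x1 = 1
lvl [6+:1] = (word>>6) & 0x1 = 1
tag [2+:4] = (word>>2) & 0xf = 7  ←
ver [1+:1] = (word>>1) & 0x1 = 1
chan [0+:1] = (word>>0) & 0x1 = 1
tag signed 4b, MSB=0: value = 7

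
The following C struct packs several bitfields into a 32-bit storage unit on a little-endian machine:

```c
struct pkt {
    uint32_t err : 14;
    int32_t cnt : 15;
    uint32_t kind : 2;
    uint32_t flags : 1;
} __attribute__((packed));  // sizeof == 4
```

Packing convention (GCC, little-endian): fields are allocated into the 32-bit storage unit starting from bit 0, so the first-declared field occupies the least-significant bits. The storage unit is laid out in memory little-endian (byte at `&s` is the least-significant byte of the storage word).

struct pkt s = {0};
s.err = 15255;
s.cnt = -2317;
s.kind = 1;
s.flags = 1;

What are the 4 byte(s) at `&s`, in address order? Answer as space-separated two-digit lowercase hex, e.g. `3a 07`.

97 fb bc bd

err:14 = 15255 → 0x3b97 << 0 → word 0x00003b97
cnt:15 = -2317 → 0x76f3 << 14 → word 0x1dbcfb97
kind:2 = 1 → 0x1 << 29 → word 0x3dbcfb97
flags:1 = 1 → 0x1 << 31 → word 0xbdbcfb97
word = 0xbdbcfb97 → little-endian bytes:
  [0]=0x97  [1]=0xfb  [2]=0xbc  [3]=0xbd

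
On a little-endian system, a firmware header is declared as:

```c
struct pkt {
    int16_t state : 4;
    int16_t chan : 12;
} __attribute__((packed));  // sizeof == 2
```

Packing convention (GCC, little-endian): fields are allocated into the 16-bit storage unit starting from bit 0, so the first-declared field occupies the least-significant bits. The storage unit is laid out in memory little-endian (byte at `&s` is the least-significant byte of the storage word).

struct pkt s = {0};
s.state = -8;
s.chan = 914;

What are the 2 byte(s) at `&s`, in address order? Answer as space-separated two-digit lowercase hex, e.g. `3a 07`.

state:4 = -8 → 0x8 << 0 → word 0x0008
chan:12 = 914 → 0x392 << 4 → word 0x3928
word = 0x3928 → little-endian bytes:
  [0]=0x28  [1]=0x39

28 39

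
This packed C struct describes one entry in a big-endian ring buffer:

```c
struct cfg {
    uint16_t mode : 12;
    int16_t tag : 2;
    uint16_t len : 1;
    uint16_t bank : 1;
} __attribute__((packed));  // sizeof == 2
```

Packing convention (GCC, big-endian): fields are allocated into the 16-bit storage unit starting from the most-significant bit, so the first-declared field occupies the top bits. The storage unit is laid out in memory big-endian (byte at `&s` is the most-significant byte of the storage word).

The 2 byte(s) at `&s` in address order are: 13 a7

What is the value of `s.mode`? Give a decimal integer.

[0]=0x13 [1]=0xa7 (big-endian) → word 0x13a7
mode [4+:12] = (word>>4) & 0xfff = 314  ←
tag [2+:2] = (word>>2) & 0x3 = 1
len [1+:1] = (word>>1) & 0x1 = 1
bank [0+:1] = (word>>0) & 0x1 = 1

314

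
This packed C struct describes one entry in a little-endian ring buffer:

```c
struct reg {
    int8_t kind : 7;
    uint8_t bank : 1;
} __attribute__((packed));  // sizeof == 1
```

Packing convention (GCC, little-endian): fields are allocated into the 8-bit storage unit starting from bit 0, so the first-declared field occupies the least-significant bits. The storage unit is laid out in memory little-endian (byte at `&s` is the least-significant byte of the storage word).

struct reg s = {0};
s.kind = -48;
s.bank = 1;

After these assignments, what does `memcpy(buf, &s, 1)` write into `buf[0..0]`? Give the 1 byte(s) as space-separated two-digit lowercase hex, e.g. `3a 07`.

d0

kind (7b) val=-48 bits=0x50 at bit 0: 0x50
bank (1b) val=1 bits=0x1 at bit 7: 0xd0
word = 0xd0 → little-endian bytes:
  [0]=0xd0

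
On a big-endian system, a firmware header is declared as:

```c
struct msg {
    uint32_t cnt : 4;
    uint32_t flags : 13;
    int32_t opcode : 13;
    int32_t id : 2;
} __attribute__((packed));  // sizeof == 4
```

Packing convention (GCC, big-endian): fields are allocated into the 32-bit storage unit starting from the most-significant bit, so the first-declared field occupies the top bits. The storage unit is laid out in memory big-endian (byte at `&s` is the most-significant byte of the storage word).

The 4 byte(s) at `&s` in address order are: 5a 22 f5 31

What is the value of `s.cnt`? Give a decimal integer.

[0]=0x5a [1]=0x22 [2]=0xf5 [3]=0x31 (big-endian) → word 0x5a22f531
cnt [28+:4] = (word>>28) & 0xf = 5  ←
flags [15+:13] = (word>>15) & 0x1fff = 5189
opcode [2+:13] = (word>>2) & 0x1fff = 7500
id [0+:2] = (word>>0) & 0x3 = 1

5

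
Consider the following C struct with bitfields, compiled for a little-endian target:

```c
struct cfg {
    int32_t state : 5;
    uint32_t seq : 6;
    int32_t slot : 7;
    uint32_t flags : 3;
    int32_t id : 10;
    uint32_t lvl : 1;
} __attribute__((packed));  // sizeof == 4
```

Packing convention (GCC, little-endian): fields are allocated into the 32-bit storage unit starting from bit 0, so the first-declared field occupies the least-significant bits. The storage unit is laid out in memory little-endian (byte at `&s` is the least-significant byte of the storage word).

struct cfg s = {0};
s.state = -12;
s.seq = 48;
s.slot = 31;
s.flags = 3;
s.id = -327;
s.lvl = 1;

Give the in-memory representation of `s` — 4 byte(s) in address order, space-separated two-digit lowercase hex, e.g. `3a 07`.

14 fe 2c d7

state:5 = -12 → 0x14 << 0 → word 0x00000014
seq:6 = 48 → 0x30 << 5 → word 0x00000614
slot:7 = 31 → 0x1f << 11 → word 0x0000fe14
flags:3 = 3 → 0x3 << 18 → word 0x000cfe14
id:10 = -327 → 0x2b9 << 21 → word 0x572cfe14
lvl:1 = 1 → 0x1 << 31 → word 0xd72cfe14
word = 0xd72cfe14 → little-endian bytes:
  [0]=0x14  [1]=0xfe  [2]=0x2c  [3]=0xd7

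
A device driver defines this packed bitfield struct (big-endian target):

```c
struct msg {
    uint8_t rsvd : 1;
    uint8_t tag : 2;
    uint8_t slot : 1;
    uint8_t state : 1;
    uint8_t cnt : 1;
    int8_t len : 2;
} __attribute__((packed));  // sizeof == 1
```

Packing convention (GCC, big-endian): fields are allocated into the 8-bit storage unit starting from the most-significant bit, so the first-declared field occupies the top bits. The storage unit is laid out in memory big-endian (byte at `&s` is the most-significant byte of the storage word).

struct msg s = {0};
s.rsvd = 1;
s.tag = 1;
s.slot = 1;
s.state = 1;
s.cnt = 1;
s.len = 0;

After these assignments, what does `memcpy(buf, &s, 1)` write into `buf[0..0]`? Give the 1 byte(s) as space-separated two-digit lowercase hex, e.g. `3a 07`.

rsvd (1b) val=1 bits=0x1 at bit 7: 0x80
tag (2b) val=1 bits=0x1 at bit 5: 0xa0
slot (1b) val=1 bits=0x1 at bit 4: 0xb0
state (1b) val=1 bits=0x1 at bit 3: 0xb8
cnt (1b) val=1 bits=0x1 at bit 2: 0xbc
len (2b) val=0 bits=0x0 at bit 0: 0xbc
word = 0xbc → big-endian bytes:
  [0]=0xbc

bc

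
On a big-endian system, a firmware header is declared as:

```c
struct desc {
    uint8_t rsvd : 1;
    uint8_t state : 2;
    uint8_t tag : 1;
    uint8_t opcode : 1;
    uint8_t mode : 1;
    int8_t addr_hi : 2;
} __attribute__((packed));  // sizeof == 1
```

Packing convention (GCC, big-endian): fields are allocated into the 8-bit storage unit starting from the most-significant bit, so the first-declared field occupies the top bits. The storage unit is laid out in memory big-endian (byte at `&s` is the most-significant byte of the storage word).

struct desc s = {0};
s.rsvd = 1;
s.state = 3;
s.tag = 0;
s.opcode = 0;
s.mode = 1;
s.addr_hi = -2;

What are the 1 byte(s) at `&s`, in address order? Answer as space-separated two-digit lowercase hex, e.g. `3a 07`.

e6

[7+:1] rsvd=1 & 0x1 = 0x1; word=0x80
[5+:2] state=3 & 0x3 = 0x3; word=0xe0
[4+:1] tag=0 & 0x1 = 0x0; word=0xe0
[3+:1] opcode=0 & 0x1 = 0x0; word=0xe0
[2+:1] mode=1 & 0x1 = 0x1; word=0xe4
[0+:2] addr_hi=-2 & 0x3 = 0x2; word=0xe6
word = 0xe6 → big-endian bytes:
  [0]=0xe6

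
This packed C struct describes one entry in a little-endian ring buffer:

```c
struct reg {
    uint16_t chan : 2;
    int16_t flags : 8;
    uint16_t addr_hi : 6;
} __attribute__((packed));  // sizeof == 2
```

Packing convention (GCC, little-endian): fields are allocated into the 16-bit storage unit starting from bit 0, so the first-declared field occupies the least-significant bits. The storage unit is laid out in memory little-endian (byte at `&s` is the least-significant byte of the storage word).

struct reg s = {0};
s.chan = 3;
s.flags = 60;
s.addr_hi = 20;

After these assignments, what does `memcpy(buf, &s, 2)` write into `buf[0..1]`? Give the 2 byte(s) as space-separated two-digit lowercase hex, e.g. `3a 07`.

chan:2 = 3 → 0x3 << 0 → word 0x0003
flags:8 = 60 → 0x3c << 2 → word 0x00f3
addr_hi:6 = 20 → 0x14 << 10 → word 0x50f3
word = 0x50f3 → little-endian bytes:
  [0]=0xf3  [1]=0x50

f3 50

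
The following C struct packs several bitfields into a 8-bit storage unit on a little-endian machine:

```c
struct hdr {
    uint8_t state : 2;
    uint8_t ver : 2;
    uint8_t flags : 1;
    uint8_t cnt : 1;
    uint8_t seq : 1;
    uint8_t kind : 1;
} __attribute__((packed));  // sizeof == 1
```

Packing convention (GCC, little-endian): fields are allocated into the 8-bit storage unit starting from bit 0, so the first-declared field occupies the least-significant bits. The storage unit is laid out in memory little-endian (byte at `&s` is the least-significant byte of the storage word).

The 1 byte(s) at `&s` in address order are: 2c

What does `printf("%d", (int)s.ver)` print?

3

[0]=0x2c (little-endian) → word 0x2c
state [0+:2] = (word>>0) & 0x3 = 0
ver [2+:2] = (word>>2) & 0x3 = 3  ←
flags [4+:1] = (word>>4) & 0x1 = 0
cnt [5+:1] = (word>>5) & 0x1 = 1
seq [6+:1] = (word>>6) & 0x1 = 0
kind [7+:1] = (word>>7) & 0x1 = 0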